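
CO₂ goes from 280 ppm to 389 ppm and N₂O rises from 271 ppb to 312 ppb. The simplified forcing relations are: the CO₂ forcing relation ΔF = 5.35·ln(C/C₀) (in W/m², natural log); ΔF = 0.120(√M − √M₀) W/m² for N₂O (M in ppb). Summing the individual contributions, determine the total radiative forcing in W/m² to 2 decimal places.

ΔF = 1.90 W/m²

CO₂: 5.35 × ln(389/280) = 5.35 × ln(1.38929) = 5.35 × 0.32879 = 1.7590 W/m².
N₂O: 0.120 × (√312 − √271) = 0.120 × (17.6635 − 16.4621) = 0.120 × 1.2014 = 0.1442 W/m².
Total ΔF = 1.7590 + 0.1442 = 1.9032 W/m².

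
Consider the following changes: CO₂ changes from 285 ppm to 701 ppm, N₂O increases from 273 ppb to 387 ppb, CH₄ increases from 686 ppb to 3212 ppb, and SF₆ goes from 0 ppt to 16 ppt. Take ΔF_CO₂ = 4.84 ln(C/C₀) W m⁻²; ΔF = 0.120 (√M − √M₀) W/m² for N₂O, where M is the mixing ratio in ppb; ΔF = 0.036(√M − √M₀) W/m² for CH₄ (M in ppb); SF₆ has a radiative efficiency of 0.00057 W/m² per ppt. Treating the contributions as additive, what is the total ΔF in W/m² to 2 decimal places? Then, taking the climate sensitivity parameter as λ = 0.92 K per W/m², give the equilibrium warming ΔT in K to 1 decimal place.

ΔF = 5.84 W/m²; ΔT = 5.4 K

CO₂: 4.84 × ln(701/285) = 4.84 × ln(2.45965) = 4.84 × 0.90002 = 4.3561 W/m².
N₂O: 0.120 × (√387 − √273) = 0.120 × (19.6723 − 16.5227) = 0.120 × 3.1496 = 0.3780 W/m².
CH₄: 0.036 × (√3212 − √686) = 0.036 × (56.6745 − 26.1916) = 0.036 × 30.4829 = 1.0974 W/m².
SF₆: ΔF = 0.00057 × (16 − 0) = 0.00057 × 16 = 0.0091 W/m².
Total ΔF = 4.3561 + 0.3780 + 1.0974 + 0.0091 = 5.8406 W/m².
ΔT = λ ΔF = 0.92 × 5.84 = 5.3728 K.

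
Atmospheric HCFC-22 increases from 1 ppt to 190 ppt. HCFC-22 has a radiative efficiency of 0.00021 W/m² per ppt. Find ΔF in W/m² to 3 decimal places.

ΔF = 0.040 W/m²

HCFC-22: ΔF = 0.00021 × (190 − 1) = 0.00021 × 189 = 0.0397 W/m².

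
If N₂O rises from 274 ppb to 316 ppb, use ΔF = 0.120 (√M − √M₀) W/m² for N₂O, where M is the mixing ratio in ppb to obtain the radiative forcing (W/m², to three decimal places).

N₂O: 0.120 × (√316 − √274) = 0.120 × (17.7764 − 16.5529) = 0.120 × 1.2235 = 0.1468 W/m².

ΔF = 0.147 W/m²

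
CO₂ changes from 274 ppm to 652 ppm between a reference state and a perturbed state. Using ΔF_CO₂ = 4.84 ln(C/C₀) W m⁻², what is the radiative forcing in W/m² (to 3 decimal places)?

CO₂: 4.84 × ln(652/274) = 4.84 × ln(2.37956) = 4.84 × 0.86692 = 4.1959 W/m².

ΔF = 4.196 W/m²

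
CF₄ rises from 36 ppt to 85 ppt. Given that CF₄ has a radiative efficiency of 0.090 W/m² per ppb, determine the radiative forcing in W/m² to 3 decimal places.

ΔF = 0.004 W/m²

CF₄: Δ = 85 − 36 = 49 ppt = 0.049 ppb; ΔF = 0.090 × 0.049 = 0.0044 W/m².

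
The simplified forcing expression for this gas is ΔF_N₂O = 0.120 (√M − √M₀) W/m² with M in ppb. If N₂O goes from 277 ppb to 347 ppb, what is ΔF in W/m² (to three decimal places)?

N₂O: 0.120 × (√347 − √277) = 0.120 × (18.6279 − 16.6433) = 0.120 × 1.9846 = 0.2382 W/m².

ΔF = 0.238 W/m²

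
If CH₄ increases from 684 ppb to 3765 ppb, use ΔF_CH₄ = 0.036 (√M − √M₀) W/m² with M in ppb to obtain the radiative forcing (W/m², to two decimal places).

ΔF = 1.27 W/m²

CH₄: 0.036 × (√3765 − √684) = 0.036 × (61.3596 − 26.1534) = 0.036 × 35.2062 = 1.2674 W/m².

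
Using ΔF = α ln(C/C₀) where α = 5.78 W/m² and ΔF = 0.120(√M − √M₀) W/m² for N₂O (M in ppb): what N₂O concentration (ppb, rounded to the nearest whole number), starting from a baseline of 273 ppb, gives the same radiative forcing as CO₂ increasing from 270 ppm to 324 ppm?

M ≈ 640 ppb

CO₂ forcing: 5.78 × ln(324/270) = 5.78 × 0.182322 = 1.05382 W/m².
Set 0.120(√M − √273) = 1.05382: √M = 1.05382/0.120 + √273 = 8.7818 + 16.5227 = 25.3045.
M = (25.3045)² = 640.32 ppb.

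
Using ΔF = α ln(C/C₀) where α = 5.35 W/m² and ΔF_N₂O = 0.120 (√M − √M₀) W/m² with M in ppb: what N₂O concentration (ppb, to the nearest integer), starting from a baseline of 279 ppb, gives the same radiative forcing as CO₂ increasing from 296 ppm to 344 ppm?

CO₂ forcing: 5.35 × ln(344/296) = 5.35 × 0.150282 = 0.80401 W/m².
Set 0.120(√M − √279) = 0.80401: √M = 0.80401/0.120 + √279 = 6.7001 + 16.7033 = 23.4034.
M = (23.4034)² = 547.72 ppb.

M ≈ 548 ppb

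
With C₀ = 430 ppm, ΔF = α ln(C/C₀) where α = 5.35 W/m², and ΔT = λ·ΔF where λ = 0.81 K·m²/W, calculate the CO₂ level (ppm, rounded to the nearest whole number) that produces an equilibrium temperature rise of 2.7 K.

Required forcing: ΔF = ΔT/λ = 2.7/0.81 = 3.3333 W/m².
Then ln(C/430) = ΔF/5.35 = 3.3333/5.35 = 0.62305.
So C = 430 × e^0.62305 = 430 × 1.86461 = 801.78 ppm.

C ≈ 802 ppm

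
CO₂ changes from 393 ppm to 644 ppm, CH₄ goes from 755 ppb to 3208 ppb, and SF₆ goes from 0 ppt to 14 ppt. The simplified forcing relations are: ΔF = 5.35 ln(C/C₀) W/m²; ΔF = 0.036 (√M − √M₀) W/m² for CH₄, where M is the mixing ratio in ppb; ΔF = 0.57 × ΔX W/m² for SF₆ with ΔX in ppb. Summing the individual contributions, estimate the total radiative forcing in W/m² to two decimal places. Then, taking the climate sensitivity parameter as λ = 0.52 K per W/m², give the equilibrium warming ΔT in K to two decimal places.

CO₂: 5.35 × ln(644/393) = 5.35 × ln(1.63868) = 5.35 × 0.49389 = 2.6423 W/m².
CH₄: 0.036 × (√3208 − √755) = 0.036 × (56.6392 − 27.4773) = 0.036 × 29.1619 = 1.0498 W/m².
SF₆: Δ = 14 − 0 = 14 ppt = 0.014 ppb; ΔF = 0.57 × 0.014 = 0.0080 W/m².
Total ΔF = 2.6423 + 1.0498 + 0.0080 = 3.7001 W/m².
ΔT = λ ΔF = 0.52 × 3.70 = 1.9240 K.

ΔF = 3.70 W/m²; ΔT = 1.92 K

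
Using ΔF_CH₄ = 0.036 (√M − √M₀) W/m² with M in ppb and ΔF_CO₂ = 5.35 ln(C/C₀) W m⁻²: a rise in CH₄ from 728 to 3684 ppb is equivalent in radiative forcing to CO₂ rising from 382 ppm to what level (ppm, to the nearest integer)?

C ≈ 479 ppm

CH₄ forcing: 0.036 × (√3684 − √728) = 0.036 × (60.6960 − 26.9815) = 0.036 × 33.7145 = 1.21372 W/m².
Set 5.35 ln(C/382) = 1.21372: ln(C/382) = 1.21372/5.35 = 0.22686, so C = 382 × e^0.22686 = 382 × 1.25465 = 479.28 ppm.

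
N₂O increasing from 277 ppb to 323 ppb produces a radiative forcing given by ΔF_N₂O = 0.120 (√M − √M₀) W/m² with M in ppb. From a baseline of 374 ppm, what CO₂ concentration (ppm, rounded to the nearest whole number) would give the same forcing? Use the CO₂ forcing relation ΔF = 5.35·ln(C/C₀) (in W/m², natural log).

C ≈ 385 ppm

N₂O forcing: 0.120 × (√323 − √277) = 0.120 × (17.9722 − 16.6433) = 0.120 × 1.3289 = 0.15947 W/m².
Set 5.35 ln(C/374) = 0.15947: ln(C/374) = 0.15947/5.35 = 0.02981, so C = 374 × e^0.02981 = 374 × 1.03026 = 385.32 ppm.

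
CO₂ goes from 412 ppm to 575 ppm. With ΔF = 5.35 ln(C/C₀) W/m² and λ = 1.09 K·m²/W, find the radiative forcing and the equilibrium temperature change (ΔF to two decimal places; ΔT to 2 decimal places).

ΔF = 1.78 W/m²; ΔT = 1.94 K

CO₂: 5.35 × ln(575/412) = 5.35 × ln(1.39563) = 5.35 × 0.33335 = 1.7834 W/m².
ΔT = λ ΔF = 1.09 × 1.78 = 1.9402 K.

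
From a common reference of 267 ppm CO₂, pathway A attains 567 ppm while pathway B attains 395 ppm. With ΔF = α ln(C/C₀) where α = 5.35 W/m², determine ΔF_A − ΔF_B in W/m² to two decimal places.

ΔF_A − ΔF_B = 1.93 W/m²

ΔF_A = 5.35 ln(567/267) = 5.35 × 0.75311 = 4.0291 W/m².
ΔF_B = 5.35 ln(395/267) = 5.35 × 0.39164 = 2.0953 W/m².
Difference: 4.0291 − 2.0953 = 1.9338 W/m².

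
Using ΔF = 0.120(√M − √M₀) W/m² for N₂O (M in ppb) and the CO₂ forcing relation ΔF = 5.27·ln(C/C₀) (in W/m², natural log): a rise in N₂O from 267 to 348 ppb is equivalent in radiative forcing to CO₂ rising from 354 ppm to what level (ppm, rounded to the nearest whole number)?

C ≈ 373 ppm

N₂O forcing: 0.120 × (√348 − √267) = 0.120 × (18.6548 − 16.3401) = 0.120 × 2.3147 = 0.27776 W/m².
Set 5.27 ln(C/354) = 0.27776: ln(C/354) = 0.27776/5.27 = 0.05271, so C = 354 × e^0.05271 = 354 × 1.05412 = 373.16 ppm.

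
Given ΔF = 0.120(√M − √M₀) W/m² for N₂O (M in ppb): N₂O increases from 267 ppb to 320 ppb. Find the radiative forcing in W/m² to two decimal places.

ΔF = 0.19 W/m²

N₂O: 0.120 × (√320 − √267) = 0.120 × (17.8885 − 16.3401) = 0.120 × 1.5484 = 0.1858 W/m².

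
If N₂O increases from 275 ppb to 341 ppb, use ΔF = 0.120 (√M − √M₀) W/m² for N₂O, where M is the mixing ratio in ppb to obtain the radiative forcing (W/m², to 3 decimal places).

N₂O: 0.120 × (√341 − √275) = 0.120 × (18.4662 − 16.5831) = 0.120 × 1.8831 = 0.2260 W/m².

ΔF = 0.226 W/m²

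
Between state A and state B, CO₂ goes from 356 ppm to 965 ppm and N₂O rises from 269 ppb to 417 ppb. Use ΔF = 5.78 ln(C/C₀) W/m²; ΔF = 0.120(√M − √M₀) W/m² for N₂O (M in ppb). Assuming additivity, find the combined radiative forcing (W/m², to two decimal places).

CO₂: 5.78 × ln(965/356) = 5.78 × ln(2.71067) = 5.78 × 0.99720 = 5.7638 W/m².
N₂O: 0.120 × (√417 − √269) = 0.120 × (20.4206 − 16.4012) = 0.120 × 4.0194 = 0.4823 W/m².
Total ΔF = 5.7638 + 0.4823 = 6.2461 W/m².

ΔF = 6.25 W/m²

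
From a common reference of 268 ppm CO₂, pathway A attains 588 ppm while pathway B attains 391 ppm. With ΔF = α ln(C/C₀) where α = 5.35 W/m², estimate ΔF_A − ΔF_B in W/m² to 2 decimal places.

ΔF_A = 5.35 ln(588/268) = 5.35 × 0.78574 = 4.2037 W/m².
ΔF_B = 5.35 ln(391/268) = 5.35 × 0.37772 = 2.0208 W/m².
Difference: 4.2037 − 2.0208 = 2.1829 W/m².
(Equivalently, ΔF_A − ΔF_B = 5.35 ln(588/391) = 5.35 × 0.40802 = 2.1829 W/m².)

ΔF_A − ΔF_B = 2.18 W/m²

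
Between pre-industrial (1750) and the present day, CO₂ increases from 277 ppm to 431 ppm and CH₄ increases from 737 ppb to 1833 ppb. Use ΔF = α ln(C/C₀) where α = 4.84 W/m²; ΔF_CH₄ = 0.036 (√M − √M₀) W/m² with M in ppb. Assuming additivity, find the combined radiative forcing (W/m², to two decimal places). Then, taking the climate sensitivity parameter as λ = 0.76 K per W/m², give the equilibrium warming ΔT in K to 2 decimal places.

ΔF = 2.70 W/m²; ΔT = 2.05 K

CO₂: 4.84 × ln(431/277) = 4.84 × ln(1.55596) = 4.84 × 0.44209 = 2.1397 W/m².
CH₄: 0.036 × (√1833 − √737) = 0.036 × (42.8135 − 27.1477) = 0.036 × 15.6658 = 0.5640 W/m².
Total ΔF = 2.1397 + 0.5640 = 2.7037 W/m².
ΔT = λ ΔF = 0.76 × 2.70 = 2.0520 K.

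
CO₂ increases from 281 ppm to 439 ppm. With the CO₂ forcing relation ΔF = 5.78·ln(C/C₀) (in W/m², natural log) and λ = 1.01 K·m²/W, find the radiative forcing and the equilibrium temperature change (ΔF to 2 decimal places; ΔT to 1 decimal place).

CO₂: 5.78 × ln(439/281) = 5.78 × ln(1.56228) = 5.78 × 0.44615 = 2.5787 W/m².
ΔT = λ ΔF = 1.01 × 2.58 = 2.6058 K.

ΔF = 2.58 W/m²; ΔT = 2.6 K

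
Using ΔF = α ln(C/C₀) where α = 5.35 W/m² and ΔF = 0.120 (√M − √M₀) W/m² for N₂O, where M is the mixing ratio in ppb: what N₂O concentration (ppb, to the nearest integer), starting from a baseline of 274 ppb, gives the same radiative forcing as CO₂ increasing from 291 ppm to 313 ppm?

M ≈ 392 ppb

CO₂ forcing: 5.35 × ln(313/291) = 5.35 × 0.072880 = 0.38991 W/m².
Set 0.120(√M − √274) = 0.38991: √M = 0.38991/0.120 + √274 = 3.2493 + 16.5529 = 19.8022.
M = (19.8022)² = 392.13 ppb.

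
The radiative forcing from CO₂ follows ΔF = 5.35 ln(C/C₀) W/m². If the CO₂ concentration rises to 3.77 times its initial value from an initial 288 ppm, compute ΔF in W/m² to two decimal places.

ΔF = 7.10 W/m²

Because the forcing depends only on the ratio C/C₀, the initial concentration does not enter.
ΔF = 5.35 × ln(3.77) = 5.35 × 1.32708 = 7.0999 W/m².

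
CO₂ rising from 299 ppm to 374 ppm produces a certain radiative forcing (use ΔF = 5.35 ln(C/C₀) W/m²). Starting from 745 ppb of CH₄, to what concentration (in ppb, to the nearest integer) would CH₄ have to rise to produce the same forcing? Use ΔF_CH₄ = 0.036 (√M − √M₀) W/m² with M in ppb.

M ≈ 3667 ppb

CO₂ forcing: 5.35 × ln(374/299) = 5.35 × 0.223812 = 1.19739 W/m².
Set 0.036(√M − √745) = 1.19739: √M = 1.19739/0.036 + √745 = 33.2608 + 27.2947 = 60.5555.
M = (60.5555)² = 3666.97 ppb.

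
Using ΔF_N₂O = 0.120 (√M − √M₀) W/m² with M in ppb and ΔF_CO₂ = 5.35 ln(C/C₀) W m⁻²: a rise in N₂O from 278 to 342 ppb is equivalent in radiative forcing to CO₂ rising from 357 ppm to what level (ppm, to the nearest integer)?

N₂O forcing: 0.120 × (√342 − √278) = 0.120 × (18.4932 − 16.6733) = 0.120 × 1.8199 = 0.21839 W/m².
Set 5.35 ln(C/357) = 0.21839: ln(C/357) = 0.21839/5.35 = 0.04082, so C = 357 × e^0.04082 = 357 × 1.04166 = 371.87 ppm.

C ≈ 372 ppm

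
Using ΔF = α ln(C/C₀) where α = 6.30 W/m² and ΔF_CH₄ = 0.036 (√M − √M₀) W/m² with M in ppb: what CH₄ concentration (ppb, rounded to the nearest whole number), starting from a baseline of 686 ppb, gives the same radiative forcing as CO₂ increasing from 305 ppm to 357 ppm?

M ≈ 2888 ppb

CO₂ forcing: 6.30 × ln(357/305) = 6.30 × 0.157424 = 0.99177 W/m².
Set 0.036(√M − √686) = 0.99177: √M = 0.99177/0.036 + √686 = 27.5492 + 26.1916 = 53.7408.
M = (53.7408)² = 2888.07 ppb.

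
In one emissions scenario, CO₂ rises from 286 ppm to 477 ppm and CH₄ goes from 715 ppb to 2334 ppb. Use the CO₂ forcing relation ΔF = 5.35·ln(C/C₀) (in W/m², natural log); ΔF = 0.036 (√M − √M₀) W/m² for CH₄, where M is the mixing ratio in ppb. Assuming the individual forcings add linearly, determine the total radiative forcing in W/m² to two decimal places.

CO₂: 5.35 × ln(477/286) = 5.35 × ln(1.66783) = 5.35 × 0.51152 = 2.7366 W/m².
CH₄: 0.036 × (√2334 − √715) = 0.036 × (48.3115 − 26.7395) = 0.036 × 21.5720 = 0.7766 W/m².
Total ΔF = 2.7366 + 0.7766 = 3.5132 W/m².

ΔF = 3.51 W/m²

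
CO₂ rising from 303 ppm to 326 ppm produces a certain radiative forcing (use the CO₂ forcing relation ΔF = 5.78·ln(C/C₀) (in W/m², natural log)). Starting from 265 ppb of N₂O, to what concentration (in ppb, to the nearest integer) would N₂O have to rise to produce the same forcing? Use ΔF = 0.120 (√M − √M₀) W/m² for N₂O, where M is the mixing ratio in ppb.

CO₂ forcing: 5.78 × ln(326/303) = 5.78 × 0.073165 = 0.42289 W/m².
Set 0.120(√M − √265) = 0.42289: √M = 0.42289/0.120 + √265 = 3.5241 + 16.2788 = 19.8029.
M = (19.8029)² = 392.15 ppb.

M ≈ 392 ppb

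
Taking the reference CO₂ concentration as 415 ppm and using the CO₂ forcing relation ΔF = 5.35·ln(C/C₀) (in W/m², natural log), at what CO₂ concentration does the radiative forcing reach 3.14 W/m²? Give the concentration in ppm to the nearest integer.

Set 5.35 ln(C/415) = 3.14, so ln(C/415) = 3.14/5.35 = 0.58692.
Then C/415 = e^0.58692 = 1.79844, giving C = 415 × 1.79844 = 746.35 ppm.

C ≈ 746 ppm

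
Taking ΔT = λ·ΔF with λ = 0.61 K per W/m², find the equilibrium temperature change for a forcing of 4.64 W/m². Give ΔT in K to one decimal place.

ΔT = λ ΔF = 0.61 × 4.64 = 2.8304 K.

ΔT = 2.8 K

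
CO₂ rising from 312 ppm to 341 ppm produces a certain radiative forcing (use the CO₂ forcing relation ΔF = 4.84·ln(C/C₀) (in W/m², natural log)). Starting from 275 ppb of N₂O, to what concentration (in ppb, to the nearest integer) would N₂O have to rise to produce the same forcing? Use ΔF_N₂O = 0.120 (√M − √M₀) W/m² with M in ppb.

M ≈ 407 ppb

CO₂ forcing: 4.84 × ln(341/312) = 4.84 × 0.088879 = 0.43017 W/m².
Set 0.120(√M − √275) = 0.43017: √M = 0.43017/0.120 + √275 = 3.5848 + 16.5831 = 20.1679.
M = (20.1679)² = 406.74 ppb.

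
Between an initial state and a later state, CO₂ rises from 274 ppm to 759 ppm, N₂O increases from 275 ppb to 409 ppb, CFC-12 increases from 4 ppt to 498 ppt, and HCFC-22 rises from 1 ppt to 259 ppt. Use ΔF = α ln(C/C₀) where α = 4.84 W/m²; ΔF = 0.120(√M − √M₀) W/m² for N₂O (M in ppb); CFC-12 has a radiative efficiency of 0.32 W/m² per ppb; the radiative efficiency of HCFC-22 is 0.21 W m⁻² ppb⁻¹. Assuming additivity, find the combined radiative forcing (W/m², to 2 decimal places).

CO₂: 4.84 × ln(759/274) = 4.84 × ln(2.77007) = 4.84 × 1.01887 = 4.9313 W/m².
N₂O: 0.120 × (√409 − √275) = 0.120 × (20.2237 − 16.5831) = 0.120 × 3.6406 = 0.4369 W/m².
CFC-12: Δ = 498 − 4 = 494 ppt = 0.494 ppb; ΔF = 0.32 × 0.494 = 0.1581 W/m².
HCFC-22: Δ = 259 − 1 = 258 ppt = 0.258 ppb; ΔF = 0.21 × 0.258 = 0.0542 W/m².
Total ΔF = 4.9313 + 0.4369 + 0.1581 + 0.0542 = 5.5805 W/m².

ΔF = 5.58 W/m²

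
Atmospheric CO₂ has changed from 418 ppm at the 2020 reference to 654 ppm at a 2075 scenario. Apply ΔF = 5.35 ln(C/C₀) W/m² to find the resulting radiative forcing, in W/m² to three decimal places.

ΔF = 2.395 W/m²

CO₂: 5.35 × ln(654/418) = 5.35 × ln(1.56459) = 5.35 × 0.44762 = 2.3948 W/m².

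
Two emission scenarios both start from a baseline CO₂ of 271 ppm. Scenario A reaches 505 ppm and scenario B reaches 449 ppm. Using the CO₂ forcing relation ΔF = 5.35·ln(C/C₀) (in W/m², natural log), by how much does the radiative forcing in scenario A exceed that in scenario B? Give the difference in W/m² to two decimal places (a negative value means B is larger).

ΔF_A = 5.35 ln(505/271) = 5.35 × 0.62244 = 3.3301 W/m².
ΔF_B = 5.35 ln(449/271) = 5.35 × 0.50490 = 2.7012 W/m².
Difference: 3.3301 − 2.7012 = 0.6289 W/m².

ΔF_A − ΔF_B = 0.63 W/m²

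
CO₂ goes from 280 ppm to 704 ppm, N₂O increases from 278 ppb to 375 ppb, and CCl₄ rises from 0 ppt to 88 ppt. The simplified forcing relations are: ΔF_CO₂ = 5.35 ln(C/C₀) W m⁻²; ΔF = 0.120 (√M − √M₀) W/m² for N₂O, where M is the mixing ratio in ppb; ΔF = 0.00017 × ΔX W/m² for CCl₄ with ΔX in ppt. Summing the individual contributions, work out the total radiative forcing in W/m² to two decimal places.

CO₂: 5.35 × ln(704/280) = 5.35 × ln(2.51429) = 5.35 × 0.92199 = 4.9326 W/m².
N₂O: 0.120 × (√375 − √278) = 0.120 × (19.3649 − 16.6733) = 0.120 × 2.6916 = 0.3230 W/m².
CCl₄: ΔF = 0.00017 × (88 − 0) = 0.00017 × 88 = 0.0150 W/m².
Total ΔF = 4.9326 + 0.3230 + 0.0150 = 5.2706 W/m².

ΔF = 5.27 W/m²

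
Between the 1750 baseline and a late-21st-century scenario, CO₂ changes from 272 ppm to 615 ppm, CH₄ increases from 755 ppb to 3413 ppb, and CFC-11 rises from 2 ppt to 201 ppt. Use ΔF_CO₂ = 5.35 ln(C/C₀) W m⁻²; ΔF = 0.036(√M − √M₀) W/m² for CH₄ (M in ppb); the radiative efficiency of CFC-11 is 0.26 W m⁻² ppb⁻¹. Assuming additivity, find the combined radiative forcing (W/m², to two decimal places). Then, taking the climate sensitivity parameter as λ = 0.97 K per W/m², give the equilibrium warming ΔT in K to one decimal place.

ΔF = 5.53 W/m²; ΔT = 5.4 K

CO₂: 5.35 × ln(615/272) = 5.35 × ln(2.26103) = 5.35 × 0.81582 = 4.3646 W/m².
CH₄: 0.036 × (√3413 − √755) = 0.036 × (58.4209 − 27.4773) = 0.036 × 30.9436 = 1.1140 W/m².
CFC-11: Δ = 201 − 2 = 199 ppt = 0.199 ppb; ΔF = 0.26 × 0.199 = 0.0517 W/m².
Total ΔF = 4.3646 + 1.1140 + 0.0517 = 5.5303 W/m².
ΔT = λ ΔF = 0.97 × 5.53 = 5.3641 K.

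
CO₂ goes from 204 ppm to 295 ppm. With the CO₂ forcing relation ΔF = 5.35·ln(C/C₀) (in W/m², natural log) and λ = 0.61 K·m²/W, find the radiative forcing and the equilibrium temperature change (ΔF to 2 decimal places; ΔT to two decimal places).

CO₂: 5.35 × ln(295/204) = 5.35 × ln(1.44608) = 5.35 × 0.36886 = 1.9734 W/m².
ΔT = λ ΔF = 0.61 × 1.97 = 1.2017 K.

ΔF = 1.97 W/m²; ΔT = 1.20 K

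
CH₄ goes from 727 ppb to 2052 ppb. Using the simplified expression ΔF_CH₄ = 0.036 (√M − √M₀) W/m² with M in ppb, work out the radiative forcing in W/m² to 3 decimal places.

CH₄: 0.036 × (√2052 − √727) = 0.036 × (45.2990 − 26.9629) = 0.036 × 18.3361 = 0.6601 W/m².

ΔF = 0.660 W/m²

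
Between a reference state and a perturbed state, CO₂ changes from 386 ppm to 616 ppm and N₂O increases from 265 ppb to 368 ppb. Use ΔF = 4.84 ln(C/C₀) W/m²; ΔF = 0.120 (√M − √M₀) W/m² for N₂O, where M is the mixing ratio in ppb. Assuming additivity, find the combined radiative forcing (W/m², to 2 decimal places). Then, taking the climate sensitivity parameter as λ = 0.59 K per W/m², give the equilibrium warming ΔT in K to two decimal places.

ΔF = 2.61 W/m²; ΔT = 1.54 K

CO₂: 4.84 × ln(616/386) = 4.84 × ln(1.59585) = 4.84 × 0.46741 = 2.2623 W/m².
N₂O: 0.120 × (√368 − √265) = 0.120 × (19.1833 − 16.2788) = 0.120 × 2.9045 = 0.3485 W/m².
Total ΔF = 2.2623 + 0.3485 = 2.6108 W/m².
ΔT = λ ΔF = 0.59 × 2.61 = 1.5399 K.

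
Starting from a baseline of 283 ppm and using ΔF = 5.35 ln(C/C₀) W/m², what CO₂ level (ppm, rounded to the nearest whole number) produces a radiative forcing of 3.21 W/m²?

C ≈ 516 ppm

Set 5.35 ln(C/283) = 3.21, so ln(C/283) = 3.21/5.35 = 0.60000.
Then C/283 = e^0.60000 = 1.82212, giving C = 283 × 1.82212 = 515.66 ppm.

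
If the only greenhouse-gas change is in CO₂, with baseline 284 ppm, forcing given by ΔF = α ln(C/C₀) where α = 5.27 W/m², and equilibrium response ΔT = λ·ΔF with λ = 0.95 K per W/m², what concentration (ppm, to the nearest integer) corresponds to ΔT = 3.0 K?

Required forcing: ΔF = ΔT/λ = 3.0/0.95 = 3.1579 W/m².
Then ln(C/284) = ΔF/5.27 = 3.1579/5.27 = 0.59922.
So C = 284 × e^0.59922 = 284 × 1.82070 = 517.08 ppm.

C ≈ 517 ppm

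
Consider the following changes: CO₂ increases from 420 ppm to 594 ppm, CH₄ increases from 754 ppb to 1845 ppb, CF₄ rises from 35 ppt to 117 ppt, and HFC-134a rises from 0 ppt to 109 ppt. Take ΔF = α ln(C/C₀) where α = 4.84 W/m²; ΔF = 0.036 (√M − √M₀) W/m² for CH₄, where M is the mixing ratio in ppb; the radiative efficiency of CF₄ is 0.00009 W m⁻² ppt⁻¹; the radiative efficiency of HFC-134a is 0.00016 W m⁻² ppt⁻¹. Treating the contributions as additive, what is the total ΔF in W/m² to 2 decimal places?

ΔF = 2.26 W/m²

CO₂: 4.84 × ln(594/420) = 4.84 × ln(1.41429) = 4.84 × 0.34663 = 1.6777 W/m².
CH₄: 0.036 × (√1845 − √754) = 0.036 × (42.9535 − 27.4591) = 0.036 × 15.4944 = 0.5578 W/m².
CF₄: ΔF = 0.00009 × (117 − 35) = 0.00009 × 82 = 0.0074 W/m².
HFC-134a: ΔF = 0.00016 × (109 − 0) = 0.00016 × 109 = 0.0174 W/m².
Total ΔF = 1.6777 + 0.5578 + 0.0074 + 0.0174 = 2.2603 W/m².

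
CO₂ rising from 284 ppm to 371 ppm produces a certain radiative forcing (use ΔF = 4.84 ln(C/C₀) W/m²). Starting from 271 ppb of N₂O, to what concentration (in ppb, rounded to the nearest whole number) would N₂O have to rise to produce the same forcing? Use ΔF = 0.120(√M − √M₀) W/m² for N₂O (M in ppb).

M ≈ 742 ppb

CO₂ forcing: 4.84 × ln(371/284) = 4.84 × 0.267228 = 1.29338 W/m².
Set 0.120(√M − √271) = 1.29338: √M = 1.29338/0.120 + √271 = 10.7782 + 16.4621 = 27.2403.
M = (27.2403)² = 742.03 ppb.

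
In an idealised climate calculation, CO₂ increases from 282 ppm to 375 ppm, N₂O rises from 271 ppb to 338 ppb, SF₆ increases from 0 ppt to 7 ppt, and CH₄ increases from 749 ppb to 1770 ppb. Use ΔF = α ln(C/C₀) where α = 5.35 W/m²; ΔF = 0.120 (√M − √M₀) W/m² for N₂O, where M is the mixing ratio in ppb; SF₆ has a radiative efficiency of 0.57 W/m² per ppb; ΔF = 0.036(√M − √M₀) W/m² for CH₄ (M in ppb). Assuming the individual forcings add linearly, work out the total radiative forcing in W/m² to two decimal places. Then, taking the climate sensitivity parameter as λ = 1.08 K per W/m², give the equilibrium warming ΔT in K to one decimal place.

ΔF = 2.29 W/m²; ΔT = 2.5 K

CO₂: 5.35 × ln(375/282) = 5.35 × ln(1.32979) = 5.35 × 0.28502 = 1.5249 W/m².
N₂O: 0.120 × (√338 − √271) = 0.120 × (18.3848 − 16.4621) = 0.120 × 1.9227 = 0.2307 W/m².
SF₆: Δ = 7 − 0 = 7 ppt = 0.007 ppb; ΔF = 0.57 × 0.007 = 0.0040 W/m².
CH₄: 0.036 × (√1770 − √749) = 0.036 × (42.0714 − 27.3679) = 0.036 × 14.7035 = 0.5293 W/m².
Total ΔF = 1.5249 + 0.2307 + 0.0040 + 0.5293 = 2.2889 W/m².
ΔT = λ ΔF = 1.08 × 2.29 = 2.4732 K.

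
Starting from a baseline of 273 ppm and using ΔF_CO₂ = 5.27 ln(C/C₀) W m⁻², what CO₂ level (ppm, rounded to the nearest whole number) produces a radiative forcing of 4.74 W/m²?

Set 5.27 ln(C/273) = 4.74, so ln(C/273) = 4.74/5.27 = 0.89943.
Then C/273 = e^0.89943 = 2.45820, giving C = 273 × 2.45820 = 671.09 ppm.

C ≈ 671 ppm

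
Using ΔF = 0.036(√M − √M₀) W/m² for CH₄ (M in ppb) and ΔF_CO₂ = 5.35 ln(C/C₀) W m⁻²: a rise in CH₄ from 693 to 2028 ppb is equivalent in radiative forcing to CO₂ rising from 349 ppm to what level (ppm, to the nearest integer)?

CH₄ forcing: 0.036 × (√2028 − √693) = 0.036 × (45.0333 − 26.3249) = 0.036 × 18.7084 = 0.67350 W/m².
Set 5.35 ln(C/349) = 0.67350: ln(C/349) = 0.67350/5.35 = 0.12589, so C = 349 × e^0.12589 = 349 × 1.13416 = 395.82 ppm.

C ≈ 396 ppm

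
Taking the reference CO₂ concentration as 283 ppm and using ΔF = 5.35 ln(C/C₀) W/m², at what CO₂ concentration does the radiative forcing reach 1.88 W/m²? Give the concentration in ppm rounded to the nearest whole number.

Set 5.35 ln(C/283) = 1.88, so ln(C/283) = 1.88/5.35 = 0.35140.
Then C/283 = e^0.35140 = 1.42106, giving C = 283 × 1.42106 = 402.16 ppm.

C ≈ 402 ppm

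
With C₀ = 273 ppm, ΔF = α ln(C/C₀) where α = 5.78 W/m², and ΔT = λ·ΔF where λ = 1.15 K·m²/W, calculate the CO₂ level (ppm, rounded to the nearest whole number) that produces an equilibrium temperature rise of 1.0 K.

C ≈ 317 ppm

Required forcing: ΔF = ΔT/λ = 1.0/1.15 = 0.8696 W/m².
Then ln(C/273) = ΔF/5.78 = 0.8696/5.78 = 0.15045.
So C = 273 × e^0.15045 = 273 × 1.16236 = 317.32 ppm.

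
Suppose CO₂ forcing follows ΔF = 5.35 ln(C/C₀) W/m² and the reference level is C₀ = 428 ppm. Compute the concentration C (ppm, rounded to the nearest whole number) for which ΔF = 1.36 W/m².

C ≈ 552 ppm

Set 5.35 ln(C/428) = 1.36, so ln(C/428) = 1.36/5.35 = 0.25421.
Then C/428 = e^0.25421 = 1.28944, giving C = 428 × 1.28944 = 551.88 ppm.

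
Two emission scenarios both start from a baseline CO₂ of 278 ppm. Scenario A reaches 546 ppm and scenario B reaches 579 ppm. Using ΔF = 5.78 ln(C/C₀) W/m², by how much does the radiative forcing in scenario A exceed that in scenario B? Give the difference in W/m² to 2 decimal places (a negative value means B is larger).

ΔF_A − ΔF_B = -0.34 W/m²

ΔF_A = 5.78 ln(546/278) = 5.78 × 0.67500 = 3.9015 W/m².
ΔF_B = 5.78 ln(579/278) = 5.78 × 0.73368 = 4.2407 W/m².
Difference: 3.9015 − 4.2407 = -0.3392 W/m².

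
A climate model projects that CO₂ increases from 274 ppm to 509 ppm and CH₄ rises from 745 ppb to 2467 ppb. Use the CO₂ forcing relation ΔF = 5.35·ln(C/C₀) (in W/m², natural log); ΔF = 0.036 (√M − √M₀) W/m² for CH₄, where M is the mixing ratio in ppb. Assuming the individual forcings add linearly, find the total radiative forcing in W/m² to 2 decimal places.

CO₂: 5.35 × ln(509/274) = 5.35 × ln(1.85766) = 5.35 × 0.61932 = 3.3134 W/m².
CH₄: 0.036 × (√2467 − √745) = 0.036 × (49.6689 − 27.2947) = 0.036 × 22.3742 = 0.8055 W/m².
Total ΔF = 3.3134 + 0.8055 = 4.1189 W/m².

ΔF = 4.12 W/m²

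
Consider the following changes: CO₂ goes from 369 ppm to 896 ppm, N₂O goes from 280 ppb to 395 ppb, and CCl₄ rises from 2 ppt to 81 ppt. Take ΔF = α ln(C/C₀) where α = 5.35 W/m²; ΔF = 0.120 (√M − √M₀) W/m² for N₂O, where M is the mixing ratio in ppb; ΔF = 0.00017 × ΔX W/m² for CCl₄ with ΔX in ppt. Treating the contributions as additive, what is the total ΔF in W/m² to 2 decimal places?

ΔF = 5.14 W/m²

CO₂: 5.35 × ln(896/369) = 5.35 × ln(2.42818) = 5.35 × 0.88714 = 4.7462 W/m².
N₂O: 0.120 × (√395 − √280) = 0.120 × (19.8746 − 16.7332) = 0.120 × 3.1414 = 0.3770 W/m².
CCl₄: ΔF = 0.00017 × (81 − 2) = 0.00017 × 79 = 0.0134 W/m².
Total ΔF = 4.7462 + 0.3770 + 0.0134 = 5.1366 W/m².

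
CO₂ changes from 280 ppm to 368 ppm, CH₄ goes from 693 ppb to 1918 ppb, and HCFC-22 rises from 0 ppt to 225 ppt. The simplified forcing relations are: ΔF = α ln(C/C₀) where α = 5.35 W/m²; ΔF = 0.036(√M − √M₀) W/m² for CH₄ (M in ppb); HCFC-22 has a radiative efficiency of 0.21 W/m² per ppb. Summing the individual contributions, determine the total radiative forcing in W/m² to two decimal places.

CO₂: 5.35 × ln(368/280) = 5.35 × ln(1.31429) = 5.35 × 0.27330 = 1.4622 W/m².
CH₄: 0.036 × (√1918 − √693) = 0.036 × (43.7950 − 26.3249) = 0.036 × 17.4701 = 0.6289 W/m².
HCFC-22: Δ = 225 − 0 = 225 ppt = 0.225 ppb; ΔF = 0.21 × 0.225 = 0.0473 W/m².
Total ΔF = 1.4622 + 0.6289 + 0.0473 = 2.1384 W/m².

ΔF = 2.14 W/m²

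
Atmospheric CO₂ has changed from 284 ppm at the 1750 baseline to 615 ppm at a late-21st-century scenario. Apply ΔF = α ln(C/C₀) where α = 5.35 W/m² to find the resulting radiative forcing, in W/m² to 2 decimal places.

ΔF = 4.13 W/m²

CO₂: 5.35 × ln(615/284) = 5.35 × ln(2.16549) = 5.35 × 0.77265 = 4.1337 W/m².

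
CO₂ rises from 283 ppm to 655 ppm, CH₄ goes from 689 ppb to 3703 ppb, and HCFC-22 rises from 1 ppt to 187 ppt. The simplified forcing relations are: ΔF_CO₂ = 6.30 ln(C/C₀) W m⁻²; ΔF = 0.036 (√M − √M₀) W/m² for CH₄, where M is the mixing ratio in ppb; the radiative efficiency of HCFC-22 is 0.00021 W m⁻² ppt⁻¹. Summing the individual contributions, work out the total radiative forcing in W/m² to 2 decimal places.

ΔF = 6.57 W/m²

CO₂: 6.30 × ln(655/283) = 6.30 × ln(2.31449) = 6.30 × 0.83919 = 5.2869 W/m².
CH₄: 0.036 × (√3703 − √689) = 0.036 × (60.8523 − 26.2488) = 0.036 × 34.6035 = 1.2457 W/m².
HCFC-22: ΔF = 0.00021 × (187 − 1) = 0.00021 × 186 = 0.0391 W/m².
Total ΔF = 5.2869 + 1.2457 + 0.0391 = 6.5717 W/m².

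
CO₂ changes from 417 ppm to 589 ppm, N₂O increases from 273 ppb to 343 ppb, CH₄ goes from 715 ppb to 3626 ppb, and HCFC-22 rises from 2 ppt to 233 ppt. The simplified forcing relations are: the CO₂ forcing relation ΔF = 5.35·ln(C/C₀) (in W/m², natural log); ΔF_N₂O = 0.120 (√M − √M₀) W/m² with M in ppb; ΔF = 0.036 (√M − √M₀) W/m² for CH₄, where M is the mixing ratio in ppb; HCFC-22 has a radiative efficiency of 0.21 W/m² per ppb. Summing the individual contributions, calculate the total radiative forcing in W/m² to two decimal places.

CO₂: 5.35 × ln(589/417) = 5.35 × ln(1.41247) = 5.35 × 0.34534 = 1.8476 W/m².
N₂O: 0.120 × (√343 − √273) = 0.120 × (18.5203 − 16.5227) = 0.120 × 1.9976 = 0.2397 W/m².
CH₄: 0.036 × (√3626 − √715) = 0.036 × (60.2163 − 26.7395) = 0.036 × 33.4768 = 1.2052 W/m².
HCFC-22: Δ = 233 − 2 = 231 ppt = 0.231 ppb; ΔF = 0.21 × 0.231 = 0.0485 W/m².
Total ΔF = 1.8476 + 0.2397 + 1.2052 + 0.0485 = 3.3410 W/m².

ΔF = 3.34 W/m²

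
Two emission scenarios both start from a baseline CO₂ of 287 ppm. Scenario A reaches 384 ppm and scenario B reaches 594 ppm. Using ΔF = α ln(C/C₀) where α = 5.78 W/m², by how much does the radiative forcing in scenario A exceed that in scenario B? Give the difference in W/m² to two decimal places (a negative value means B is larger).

ΔF_A − ΔF_B = -2.52 W/m²

ΔF_A = 5.78 ln(384/287) = 5.78 × 0.29116 = 1.6829 W/m².
ΔF_B = 5.78 ln(594/287) = 5.78 × 0.72740 = 4.2044 W/m².
Difference: 1.6829 − 4.2044 = -2.5215 W/m².
(Equivalently, ΔF_A − ΔF_B = 5.78 ln(384/594) = 5.78 × -0.43624 = -2.5215 W/m².)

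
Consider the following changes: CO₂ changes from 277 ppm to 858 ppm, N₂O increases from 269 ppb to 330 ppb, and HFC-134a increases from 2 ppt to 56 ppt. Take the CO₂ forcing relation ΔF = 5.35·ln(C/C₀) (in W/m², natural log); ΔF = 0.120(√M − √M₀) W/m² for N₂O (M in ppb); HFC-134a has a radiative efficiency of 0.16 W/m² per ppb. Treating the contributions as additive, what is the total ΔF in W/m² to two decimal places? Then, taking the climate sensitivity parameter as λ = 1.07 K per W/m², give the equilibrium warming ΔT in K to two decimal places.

CO₂: 5.35 × ln(858/277) = 5.35 × ln(3.09747) = 5.35 × 1.13059 = 6.0487 W/m².
N₂O: 0.120 × (√330 − √269) = 0.120 × (18.1659 − 16.4012) = 0.120 × 1.7647 = 0.2118 W/m².
HFC-134a: Δ = 56 − 2 = 54 ppt = 0.054 ppb; ΔF = 0.16 × 0.054 = 0.0086 W/m².
Total ΔF = 6.0487 + 0.2118 + 0.0086 = 6.2691 W/m².
ΔT = λ ΔF = 1.07 × 6.27 = 6.7089 K.

ΔF = 6.27 W/m²; ΔT = 6.71 K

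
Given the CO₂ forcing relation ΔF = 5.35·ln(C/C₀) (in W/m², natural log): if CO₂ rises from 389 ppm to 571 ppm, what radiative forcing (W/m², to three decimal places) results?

CO₂ absorption bands are partially saturated, so forcing scales with the logarithm of the concentration ratio.
CO₂: 5.35 × ln(571/389) = 5.35 × ln(1.46787) = 5.35 × 0.38381 = 2.0534 W/m².

ΔF = 2.053 W/m²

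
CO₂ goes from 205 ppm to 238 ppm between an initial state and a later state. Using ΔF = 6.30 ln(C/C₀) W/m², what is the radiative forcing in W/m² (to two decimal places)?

CO₂: 6.30 × ln(238/205) = 6.30 × ln(1.16098) = 6.30 × 0.14926 = 0.9403 W/m².

ΔF = 0.94 W/m²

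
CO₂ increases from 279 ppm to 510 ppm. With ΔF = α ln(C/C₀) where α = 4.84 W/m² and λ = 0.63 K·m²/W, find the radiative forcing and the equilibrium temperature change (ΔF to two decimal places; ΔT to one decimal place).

ΔF = 2.92 W/m²; ΔT = 1.8 K

CO₂: 4.84 × ln(510/279) = 4.84 × ln(1.82796) = 4.84 × 0.60320 = 2.9195 W/m².
ΔT = λ ΔF = 0.63 × 2.92 = 1.8396 K.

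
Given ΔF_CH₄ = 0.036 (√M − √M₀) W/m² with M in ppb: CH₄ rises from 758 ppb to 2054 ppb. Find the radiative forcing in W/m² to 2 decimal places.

ΔF = 0.64 W/m²

CH₄: 0.036 × (√2054 − √758) = 0.036 × (45.3211 − 27.5318) = 0.036 × 17.7893 = 0.6404 W/m².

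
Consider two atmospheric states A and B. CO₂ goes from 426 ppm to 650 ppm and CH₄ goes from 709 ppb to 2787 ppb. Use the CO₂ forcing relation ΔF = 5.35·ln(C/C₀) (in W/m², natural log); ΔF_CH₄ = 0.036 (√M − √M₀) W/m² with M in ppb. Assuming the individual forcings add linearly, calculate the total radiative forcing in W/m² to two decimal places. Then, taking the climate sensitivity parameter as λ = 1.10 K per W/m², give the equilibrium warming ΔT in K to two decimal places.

ΔF = 3.20 W/m²; ΔT = 3.52 K

CO₂: 5.35 × ln(650/426) = 5.35 × ln(1.52582) = 5.35 × 0.42253 = 2.2605 W/m².
CH₄: 0.036 × (√2787 − √709) = 0.036 × (52.7920 − 26.6271) = 0.036 × 26.1649 = 0.9419 W/m².
Total ΔF = 2.2605 + 0.9419 = 3.2024 W/m².
ΔT = λ ΔF = 1.10 × 3.20 = 3.5200 K.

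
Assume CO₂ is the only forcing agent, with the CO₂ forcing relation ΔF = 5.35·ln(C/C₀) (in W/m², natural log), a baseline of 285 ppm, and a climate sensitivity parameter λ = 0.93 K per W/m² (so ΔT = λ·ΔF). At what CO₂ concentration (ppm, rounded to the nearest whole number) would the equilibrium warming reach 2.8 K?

Required forcing: ΔF = ΔT/λ = 2.8/0.93 = 3.0108 W/m².
Then ln(C/285) = ΔF/5.35 = 3.0108/5.35 = 0.56277.
So C = 285 × e^0.56277 = 285 × 1.75553 = 500.33 ppm.

C ≈ 500 ppm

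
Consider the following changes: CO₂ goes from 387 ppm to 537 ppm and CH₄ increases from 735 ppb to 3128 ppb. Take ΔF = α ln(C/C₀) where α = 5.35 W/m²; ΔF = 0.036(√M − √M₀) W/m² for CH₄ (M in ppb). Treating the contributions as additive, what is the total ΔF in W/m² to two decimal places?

ΔF = 2.79 W/m²

CO₂: 5.35 × ln(537/387) = 5.35 × ln(1.38760) = 5.35 × 0.32758 = 1.7526 W/m².
CH₄: 0.036 × (√3128 − √735) = 0.036 × (55.9285 − 27.1109) = 0.036 × 28.8176 = 1.0374 W/m².
Total ΔF = 1.7526 + 1.0374 = 2.7900 W/m².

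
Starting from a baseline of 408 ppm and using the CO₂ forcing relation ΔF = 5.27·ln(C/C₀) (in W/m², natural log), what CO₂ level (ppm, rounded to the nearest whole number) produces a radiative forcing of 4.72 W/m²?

Set 5.27 ln(C/408) = 4.72, so ln(C/408) = 4.72/5.27 = 0.89564.
Then C/408 = e^0.89564 = 2.44890, giving C = 408 × 2.44890 = 999.15 ppm.

C ≈ 999 ppm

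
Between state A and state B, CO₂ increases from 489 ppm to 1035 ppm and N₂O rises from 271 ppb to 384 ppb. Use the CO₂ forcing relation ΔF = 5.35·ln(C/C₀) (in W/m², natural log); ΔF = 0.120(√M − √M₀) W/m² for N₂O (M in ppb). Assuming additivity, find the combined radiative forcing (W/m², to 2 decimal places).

CO₂: 5.35 × ln(1035/489) = 5.35 × ln(2.11656) = 5.35 × 0.74979 = 4.0114 W/m².
N₂O: 0.120 × (√384 − √271) = 0.120 × (19.5959 − 16.4621) = 0.120 × 3.1338 = 0.3761 W/m².
Total ΔF = 4.0114 + 0.3761 = 4.3875 W/m².

ΔF = 4.39 W/m²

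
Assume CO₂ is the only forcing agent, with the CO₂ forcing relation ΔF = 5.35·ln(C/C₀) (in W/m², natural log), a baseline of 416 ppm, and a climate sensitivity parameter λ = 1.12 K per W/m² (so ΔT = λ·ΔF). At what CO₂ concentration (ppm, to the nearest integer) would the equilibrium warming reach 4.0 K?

C ≈ 811 ppm

Required forcing: ΔF = ΔT/λ = 4.0/1.12 = 3.5714 W/m².
Then ln(C/416) = ΔF/5.35 = 3.5714/5.35 = 0.66755.
So C = 416 × e^0.66755 = 416 × 1.94946 = 810.98 ppm.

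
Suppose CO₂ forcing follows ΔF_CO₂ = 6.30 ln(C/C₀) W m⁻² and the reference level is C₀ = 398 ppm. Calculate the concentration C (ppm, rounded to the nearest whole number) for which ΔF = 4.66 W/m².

C ≈ 834 ppm

Set 6.30 ln(C/398) = 4.66, so ln(C/398) = 4.66/6.30 = 0.73968.
Then C/398 = e^0.73968 = 2.09526, giving C = 398 × 2.09526 = 833.91 ppm.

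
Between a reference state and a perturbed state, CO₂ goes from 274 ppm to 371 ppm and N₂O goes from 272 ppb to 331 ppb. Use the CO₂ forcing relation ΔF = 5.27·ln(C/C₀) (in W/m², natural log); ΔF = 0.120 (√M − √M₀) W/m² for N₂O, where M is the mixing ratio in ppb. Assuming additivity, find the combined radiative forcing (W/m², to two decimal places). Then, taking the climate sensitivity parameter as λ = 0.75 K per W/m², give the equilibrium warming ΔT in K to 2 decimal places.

ΔF = 1.80 W/m²; ΔT = 1.35 K

CO₂: 5.27 × ln(371/274) = 5.27 × ln(1.35401) = 5.27 × 0.30307 = 1.5972 W/m².
N₂O: 0.120 × (√331 − √272) = 0.120 × (18.1934 − 16.4924) = 0.120 × 1.7010 = 0.2041 W/m².
Total ΔF = 1.5972 + 0.2041 = 1.8013 W/m².
ΔT = λ ΔF = 0.75 × 1.80 = 1.3500 K.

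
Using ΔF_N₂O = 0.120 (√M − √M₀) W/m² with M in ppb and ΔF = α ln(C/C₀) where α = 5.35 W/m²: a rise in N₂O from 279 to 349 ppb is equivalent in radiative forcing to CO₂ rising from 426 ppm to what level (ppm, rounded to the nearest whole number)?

C ≈ 445 ppm

N₂O forcing: 0.120 × (√349 − √279) = 0.120 × (18.6815 − 16.7033) = 0.120 × 1.9782 = 0.23738 W/m².
Set 5.35 ln(C/426) = 0.23738: ln(C/426) = 0.23738/5.35 = 0.04437, so C = 426 × e^0.04437 = 426 × 1.04537 = 445.33 ppm.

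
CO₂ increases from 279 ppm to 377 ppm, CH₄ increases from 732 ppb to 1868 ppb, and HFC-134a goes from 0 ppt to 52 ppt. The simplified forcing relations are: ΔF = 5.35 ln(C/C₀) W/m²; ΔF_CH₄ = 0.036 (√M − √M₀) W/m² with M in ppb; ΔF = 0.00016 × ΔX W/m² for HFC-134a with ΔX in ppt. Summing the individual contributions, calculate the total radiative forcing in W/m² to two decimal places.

CO₂: 5.35 × ln(377/279) = 5.35 × ln(1.35125) = 5.35 × 0.30103 = 1.6105 W/m².
CH₄: 0.036 × (√1868 − √732) = 0.036 × (43.2204 − 27.0555) = 0.036 × 16.1649 = 0.5819 W/m².
HFC-134a: ΔF = 0.00016 × (52 − 0) = 0.00016 × 52 = 0.0083 W/m².
Total ΔF = 1.6105 + 0.5819 + 0.0083 = 2.2007 W/m².

ΔF = 2.20 W/m²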